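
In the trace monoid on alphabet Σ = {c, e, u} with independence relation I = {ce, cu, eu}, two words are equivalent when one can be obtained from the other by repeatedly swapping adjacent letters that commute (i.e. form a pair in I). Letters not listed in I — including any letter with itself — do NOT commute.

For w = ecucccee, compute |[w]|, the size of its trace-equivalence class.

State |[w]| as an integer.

piece 0:e — minimal
piece 1:c — minimal
piece 2:u — minimal
piece 3:c rests on {1:c}
piece 4:c rests on {3:c}
piece 5:c rests on {4:c}
piece 6:e rests on {0:e}
piece 7:e rests on {6:e}
minimal pieces: {0:e, 1:c, 2:u}
ways to finish when only these pieces remain (= sum over removing one remaining piece with nothing left below it):
  1 left: {2}→1  {5}→1  {7}→1
  2 left: {2,5}→2  {2,7}→2  {4,5}→1  {5,7}→2  {6,7}→1
  3 left: {0,6,7}→1  {2,4,5}→3  {2,5,7}→6  {2,6,7}→3  {3,4,5}→1  {4,5,7}→3  {5,6,7}→3
  4 left: {0,2,6,7}→4  {0,5,6,7}→4  {1,3,4,5}→1  {2,3,4,5}→4  {2,4,5,7}→12  {2,5,6,7}→12  {3,4,5,7}→4  {4,5,6,7}→6
  5 left: {0,2,5,6,7}→20  {0,4,5,6,7}→10  {1,2,3,4,5}→5  {1,3,4,5,7}→5  {2,3,4,5,7}→20  {2,4,5,6,7}→30  {3,4,5,6,7}→10
  6 left: {0,2,4,5,6,7}→60  {0,3,4,5,6,7}→20  {1,2,3,4,5,7}→30  {1,3,4,5,6,7}→15  {2,3,4,5,6,7}→60
  placing 0:e first → 105 extensions
  placing 1:c first → 140 extensions
  placing 2:u first → 35 extensions
total linear extensions = 280

280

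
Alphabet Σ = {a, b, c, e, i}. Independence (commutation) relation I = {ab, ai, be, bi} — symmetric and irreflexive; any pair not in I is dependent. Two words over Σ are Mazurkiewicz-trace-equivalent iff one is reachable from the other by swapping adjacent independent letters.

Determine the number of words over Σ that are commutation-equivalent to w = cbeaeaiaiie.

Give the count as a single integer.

#0=c has no predecessor
#1=b depends on [0:c]
#2=e depends on [0:c]
#3=a depends on [2:e]
#4=e depends on [3:a]
#5=a depends on [4:e]
#6=i depends on [4:e]
#7=a depends on [5:a]
#8=i depends on [6:i]
#9=i depends on [8:i]
#10=e depends on [7:a, 9:i]
sources: [0:c]
N(rest) = Σ N(rest − s) over sources s of rest; N(one piece) = 1:
  size 1 → [1]=1  [10]=1
  size 2 → [1,10]=2  [7,10]=1  [9,10]=1
  size 3 → [1,7,10]=3  [1,9,10]=3  [5,7,10]=1  [7,9,10]=2  [8,9,10]=1
  size 4 → [1,5,7,10]=4  [1,7,9,10]=8  [1,8,9,10]=4  [5,7,9,10]=3  [6,8,9,10]=1  [7,8,9,10]=3
  size 5 → [1,5,7,9,10]=15  [1,6,8,9,10]=5  [1,7,8,9,10]=15  [5,7,8,9,10]=6  [6,7,8,9,10]=4
  size 6 → [1,5,7,8,9,10]=36  [1,6,7,8,9,10]=24  [5,6,7,8,9,10]=10
  size 7 → [1,5,6,7,8,9,10]=70  [4,5,6,7,8,9,10]=10
  size 8 → [1,4,5,6,7,8,9,10]=80  [3,4,5,6,7,8,9,10]=10
  size 9 → [1,3,4,5,6,7,8,9,10]=90  [2,3,4,5,6,7,8,9,10]=10
  first=0(c) contributes 100

100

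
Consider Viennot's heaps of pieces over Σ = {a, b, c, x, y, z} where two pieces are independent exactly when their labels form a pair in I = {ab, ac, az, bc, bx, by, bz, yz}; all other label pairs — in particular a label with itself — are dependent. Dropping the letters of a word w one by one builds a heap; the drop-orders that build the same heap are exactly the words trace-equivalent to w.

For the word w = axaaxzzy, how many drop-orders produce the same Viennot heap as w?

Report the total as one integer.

0(a) covers ∅
1(x) covers 0:a
2(a) covers 1:x
3(a) covers 2:a
4(x) covers 3:a
5(z) covers 4:x
6(z) covers 5:z
7(y) covers 4:x
floor of heap: 0:a
completions by unplaced set U, small U first (add the entries for U minus each lowest piece of U):
  |U|=1: {6}:1  {7}:1
  |U|=2: {5,6}:1  {6,7}:2
  |U|=3: {5,6,7}:3
  |U|=4: {4,5,6,7}:3
  |U|=5: {3,4,5,6,7}:3
  |U|=6: {2,3,4,5,6,7}:3
  start at 0(a): 3

3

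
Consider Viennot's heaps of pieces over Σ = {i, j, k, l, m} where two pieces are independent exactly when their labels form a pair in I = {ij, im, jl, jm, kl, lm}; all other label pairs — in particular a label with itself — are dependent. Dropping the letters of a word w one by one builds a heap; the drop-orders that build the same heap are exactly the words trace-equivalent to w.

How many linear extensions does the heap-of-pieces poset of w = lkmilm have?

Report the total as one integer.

drop 0:l onto floor
drop 1:k onto floor
drop 2:m onto {1:k}
drop 3:i onto {0:l, 1:k}
drop 4:l onto {3:i}
drop 5:m onto {2:m}
ground layer = {0:l, 1:k}
drop-orders for the pieces not yet dropped (sum over which currently-grounded one goes next):
  1 to go: {4} 1  {5} 1
  2 to go: {2,5} 1  {3,4} 1  {4,5} 2
  3 to go: {0,3,4} 1  {2,4,5} 3  {3,4,5} 3
  4 to go: {0,3,4,5} 4  {2,3,4,5} 6
  if 0:l drops first: 6 orders
  if 1:k drops first: 10 orders
heap linearizations: 16

16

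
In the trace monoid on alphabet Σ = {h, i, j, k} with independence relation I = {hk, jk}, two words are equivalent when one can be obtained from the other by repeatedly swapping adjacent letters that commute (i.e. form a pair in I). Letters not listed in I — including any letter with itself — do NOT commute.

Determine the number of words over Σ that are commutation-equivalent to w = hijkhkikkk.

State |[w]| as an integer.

#0=h has no predecessor
#1=i depends on [0:h]
#2=j depends on [1:i]
#3=k depends on [1:i]
#4=h depends on [2:j]
#5=k depends on [3:k]
#6=i depends on [4:h, 5:k]
#7=k depends on [6:i]
#8=k depends on [7:k]
#9=k depends on [8:k]
sources: [0:h]
N(rest) = Σ N(rest − s) over sources s of rest; N(one piece) = 1:
  size 1 → [9]=1
  size 2 → [8,9]=1
  size 3 → [7,8,9]=1
  size 4 → [6,7,8,9]=1
  size 5 → [4,6,7,8,9]=1  [5,6,7,8,9]=1
  size 6 → [2,4,6,7,8,9]=1  [3,5,6,7,8,9]=1  [4,5,6,7,8,9]=2
  size 7 → [2,4,5,6,7,8,9]=3  [3,4,5,6,7,8,9]=3
  size 8 → [2,3,4,5,6,7,8,9]=6
  first=0(h) contributes 6

6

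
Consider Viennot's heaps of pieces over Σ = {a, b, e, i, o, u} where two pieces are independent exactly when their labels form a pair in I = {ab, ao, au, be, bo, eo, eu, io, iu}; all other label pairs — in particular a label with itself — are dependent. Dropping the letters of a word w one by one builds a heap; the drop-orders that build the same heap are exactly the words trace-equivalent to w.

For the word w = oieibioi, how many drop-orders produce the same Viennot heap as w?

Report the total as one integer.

28

drop 0:o onto floor
drop 1:i onto floor
drop 2:e onto {1:i}
drop 3:i onto {2:e}
drop 4:b onto {3:i}
drop 5:i onto {4:b}
drop 6:o onto {0:o}
drop 7:i onto {5:i}
ground layer = {0:o, 1:i}
drop-orders for the pieces not yet dropped (sum over which currently-grounded one goes next):
  1 to go: {6} 1  {7} 1
  2 to go: {0,6} 1  {5,7} 1  {6,7} 2
  3 to go: {0,6,7} 3  {4,5,7} 1  {5,6,7} 3
  4 to go: {0,5,6,7} 6  {3,4,5,7} 1  {4,5,6,7} 4
  5 to go: {0,4,5,6,7} 10  {2,3,4,5,7} 1  {3,4,5,6,7} 5
  6 to go: {0,3,4,5,6,7} 15  {1,2,3,4,5,7} 1  {2,3,4,5,6,7} 6
  if 0:o drops first: 7 orders
  if 1:i drops first: 21 orders
heap linearizations: 28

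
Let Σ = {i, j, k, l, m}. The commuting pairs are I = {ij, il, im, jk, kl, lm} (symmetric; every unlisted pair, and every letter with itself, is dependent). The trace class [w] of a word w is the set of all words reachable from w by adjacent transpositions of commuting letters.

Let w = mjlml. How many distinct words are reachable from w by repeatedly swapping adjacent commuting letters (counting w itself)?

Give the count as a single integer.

3

drop 0:m onto floor
drop 1:j onto {0:m}
drop 2:l onto {1:j}
drop 3:m onto {1:j}
drop 4:l onto {2:l}
ground layer = {0:m}
drop-orders for the pieces not yet dropped (sum over which currently-grounded one goes next):
  1 to go: {3} 1  {4} 1
  2 to go: {2,4} 1  {3,4} 2
  3 to go: {2,3,4} 3
  if 0:m drops first: 3 orders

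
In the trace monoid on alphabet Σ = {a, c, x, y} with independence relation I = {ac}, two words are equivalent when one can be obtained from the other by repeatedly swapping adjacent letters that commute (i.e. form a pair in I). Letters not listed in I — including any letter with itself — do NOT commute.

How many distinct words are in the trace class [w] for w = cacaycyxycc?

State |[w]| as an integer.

6

piece 0:c — minimal
piece 1:a — minimal
piece 2:c rests on {0:c}
piece 3:a rests on {1:a}
piece 4:y rests on {2:c, 3:a}
piece 5:c rests on {4:y}
piece 6:y rests on {5:c}
piece 7:x rests on {6:y}
piece 8:y rests on {7:x}
piece 9:c rests on {8:y}
piece 10:c rests on {9:c}
minimal pieces: {0:c, 1:a}
ways to finish when only these pieces remain (= sum over removing one remaining piece with nothing left below it):
  1 left: {10}→1
  2 left: {9,10}→1
  3 left: {8,9,10}→1
  4 left: {7,8,9,10}→1
  5 left: {6,7,8,9,10}→1
  6 left: {5,6,7,8,9,10}→1
  7 left: {4,5,6,7,8,9,10}→1
  8 left: {2,4,5,6,7,8,9,10}→1  {3,4,5,6,7,8,9,10}→1
  9 left: {0,2,4,5,6,7,8,9,10}→1  {1,3,4,5,6,7,8,9,10}→1  {2,3,4,5,6,7,8,9,10}→2
  placing 0:c first → 3 extensions
  placing 1:a first → 3 extensions
total linear extensions = 6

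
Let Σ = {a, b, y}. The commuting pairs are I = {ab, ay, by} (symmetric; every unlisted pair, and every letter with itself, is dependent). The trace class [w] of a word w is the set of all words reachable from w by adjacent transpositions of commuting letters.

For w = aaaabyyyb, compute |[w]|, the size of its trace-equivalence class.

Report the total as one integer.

0(a) covers ∅
1(a) covers 0:a
2(a) covers 1:a
3(a) covers 2:a
4(b) covers ∅
5(y) covers ∅
6(y) covers 5:y
7(y) covers 6:y
8(b) covers 4:b
floor of heap: 0:a, 4:b, 5:y
completions by unplaced set U, small U first (add the entries for U minus each lowest piece of U):
  |U|=1: {3}:1  {7}:1  {8}:1
  |U|=2: {2,3}:1  {3,7}:2  {3,8}:2  {4,8}:1  {6,7}:1  {7,8}:2
  |U|=3: {1,2,3}:1  {2,3,7}:3  {2,3,8}:3  {3,4,8}:3  {3,6,7}:3  {3,7,8}:6  {4,7,8}:3  {5,6,7}:1  {6,7,8}:3
  |U|=4: {0,1,2,3}:1  {1,2,3,7}:4  {1,2,3,8}:4  {2,3,4,8}:6  {2,3,6,7}:6  {2,3,7,8}:12  {3,4,7,8}:12  {3,5,6,7}:4  {3,6,7,8}:12  {4,6,7,8}:6  {5,6,7,8}:4
  |U|=5: {0,1,2,3,7}:5  {0,1,2,3,8}:5  {1,2,3,4,8}:10  {1,2,3,6,7}:10  {1,2,3,7,8}:20  {2,3,4,7,8}:30  {2,3,5,6,7}:10  {2,3,6,7,8}:30  {3,4,6,7,8}:30  {3,5,6,7,8}:20  {4,5,6,7,8}:10
  |U|=6: {0,1,2,3,4,8}:15  {0,1,2,3,6,7}:15  {0,1,2,3,7,8}:30  {1,2,3,4,7,8}:60  {1,2,3,5,6,7}:20  {1,2,3,6,7,8}:60  {2,3,4,6,7,8}:90  {2,3,5,6,7,8}:60  {3,4,5,6,7,8}:60
  |U|=7: {0,1,2,3,4,7,8}:105  {0,1,2,3,5,6,7}:35  {0,1,2,3,6,7,8}:105  {1,2,3,4,6,7,8}:210  {1,2,3,5,6,7,8}:140  {2,3,4,5,6,7,8}:210
  start at 0(a): 560
  start at 4(b): 280
  start at 5(y): 420
sum over floor = 1260

1260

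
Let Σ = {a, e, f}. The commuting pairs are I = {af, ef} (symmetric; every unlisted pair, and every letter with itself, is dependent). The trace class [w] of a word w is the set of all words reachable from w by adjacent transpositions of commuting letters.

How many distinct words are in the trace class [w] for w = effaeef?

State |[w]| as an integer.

35

#0=e has no predecessor
#1=f has no predecessor
#2=f depends on [1:f]
#3=a depends on [0:e]
#4=e depends on [3:a]
#5=e depends on [4:e]
#6=f depends on [2:f]
sources: [0:e, 1:f]
N(rest) = Σ N(rest − s) over sources s of rest; N(one piece) = 1:
  size 1 → [5]=1  [6]=1
  size 2 → [2,6]=1  [4,5]=1  [5,6]=2
  size 3 → [1,2,6]=1  [2,5,6]=3  [3,4,5]=1  [4,5,6]=3
  size 4 → [0,3,4,5]=1  [1,2,5,6]=4  [2,4,5,6]=6  [3,4,5,6]=4
  size 5 → [0,3,4,5,6]=5  [1,2,4,5,6]=10  [2,3,4,5,6]=10
  first=0(e) contributes 20
  first=1(f) contributes 15
|[w]| = 35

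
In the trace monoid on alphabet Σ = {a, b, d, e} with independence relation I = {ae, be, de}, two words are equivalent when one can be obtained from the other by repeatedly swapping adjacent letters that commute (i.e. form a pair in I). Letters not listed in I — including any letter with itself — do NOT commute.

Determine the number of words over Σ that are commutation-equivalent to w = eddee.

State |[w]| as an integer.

#0=e has no predecessor
#1=d has no predecessor
#2=d depends on [1:d]
#3=e depends on [0:e]
#4=e depends on [3:e]
sources: [0:e, 1:d]
N(rest) = Σ N(rest − s) over sources s of rest; N(one piece) = 1:
  size 1 → [2]=1  [4]=1
  size 2 → [1,2]=1  [2,4]=2  [3,4]=1
  size 3 → [0,3,4]=1  [1,2,4]=3  [2,3,4]=3
  first=0(e) contributes 6
  first=1(d) contributes 4
|[w]| = 10

10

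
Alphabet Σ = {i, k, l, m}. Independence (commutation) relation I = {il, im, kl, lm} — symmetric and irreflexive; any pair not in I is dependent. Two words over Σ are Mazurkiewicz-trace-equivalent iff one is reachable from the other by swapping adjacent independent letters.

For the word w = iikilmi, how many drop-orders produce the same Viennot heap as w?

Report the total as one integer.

#0=i has no predecessor
#1=i depends on [0:i]
#2=k depends on [1:i]
#3=i depends on [2:k]
#4=l has no predecessor
#5=m depends on [2:k]
#6=i depends on [3:i]
sources: [0:i, 4:l]
N(rest) = Σ N(rest − s) over sources s of rest; N(one piece) = 1:
  size 1 → [4]=1  [5]=1  [6]=1
  size 2 → [3,6]=1  [4,5]=2  [4,6]=2  [5,6]=2
  size 3 → [3,4,6]=3  [3,5,6]=3  [4,5,6]=6
  size 4 → [2,3,5,6]=3  [3,4,5,6]=12
  size 5 → [1,2,3,5,6]=3  [2,3,4,5,6]=15
  first=0(i) contributes 18
  first=4(l) contributes 3
|[w]| = 21

21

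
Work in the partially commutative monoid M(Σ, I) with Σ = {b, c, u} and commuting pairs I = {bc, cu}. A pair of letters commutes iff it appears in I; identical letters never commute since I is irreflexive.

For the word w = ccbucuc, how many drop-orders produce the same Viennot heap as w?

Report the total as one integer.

drop 0:c onto floor
drop 1:c onto {0:c}
drop 2:b onto floor
drop 3:u onto {2:b}
drop 4:c onto {1:c}
drop 5:u onto {3:u}
drop 6:c onto {4:c}
ground layer = {0:c, 2:b}
drop-orders for the pieces not yet dropped (sum over which currently-grounded one goes next):
  1 to go: {5} 1  {6} 1
  2 to go: {3,5} 1  {4,6} 1  {5,6} 2
  3 to go: {1,4,6} 1  {2,3,5} 1  {3,5,6} 3  {4,5,6} 3
  4 to go: {0,1,4,6} 1  {1,4,5,6} 4  {2,3,5,6} 4  {3,4,5,6} 6
  5 to go: {0,1,4,5,6} 5  {1,3,4,5,6} 10  {2,3,4,5,6} 10
  if 0:c drops first: 20 orders
  if 2:b drops first: 15 orders
heap linearizations: 35

35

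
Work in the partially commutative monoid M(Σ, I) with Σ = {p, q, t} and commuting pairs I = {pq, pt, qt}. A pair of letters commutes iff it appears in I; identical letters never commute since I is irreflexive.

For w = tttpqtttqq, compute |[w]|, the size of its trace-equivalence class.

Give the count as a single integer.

piece 0:t — minimal
piece 1:t rests on {0:t}
piece 2:t rests on {1:t}
piece 3:p — minimal
piece 4:q — minimal
piece 5:t rests on {2:t}
piece 6:t rests on {5:t}
piece 7:t rests on {6:t}
piece 8:q rests on {4:q}
piece 9:q rests on {8:q}
minimal pieces: {0:t, 3:p, 4:q}
ways to finish when only these pieces remain (= sum over removing one remaining piece with nothing left below it):
  1 left: {3}→1  {7}→1  {9}→1
  2 left: {3,7}→2  {3,9}→2  {6,7}→1  {7,9}→2  {8,9}→1
  3 left: {3,6,7}→3  {3,7,9}→6  {3,8,9}→3  {4,8,9}→1  {5,6,7}→1  {6,7,9}→3  {7,8,9}→3
  4 left: {2,5,6,7}→1  {3,4,8,9}→4  {3,5,6,7}→4  {3,6,7,9}→12  {3,7,8,9}→12  {4,7,8,9}→4  {5,6,7,9}→4  {6,7,8,9}→6
  5 left: {1,2,5,6,7}→1  {2,3,5,6,7}→5  {2,5,6,7,9}→5  {3,4,7,8,9}→20  {3,5,6,7,9}→20  {3,6,7,8,9}→30  {4,6,7,8,9}→10  {5,6,7,8,9}→10
  6 left: {0,1,2,5,6,7}→1  {1,2,3,5,6,7}→6  {1,2,5,6,7,9}→6  {2,3,5,6,7,9}→30  {2,5,6,7,8,9}→15  {3,4,6,7,8,9}→60  {3,5,6,7,8,9}→60  {4,5,6,7,8,9}→20
  7 left: {0,1,2,3,5,6,7}→7  {0,1,2,5,6,7,9}→7  {1,2,3,5,6,7,9}→42  {1,2,5,6,7,8,9}→21  {2,3,5,6,7,8,9}→105  {2,4,5,6,7,8,9}→35  {3,4,5,6,7,8,9}→140
  8 left: {0,1,2,3,5,6,7,9}→56  {0,1,2,5,6,7,8,9}→28  {1,2,3,5,6,7,8,9}→168  {1,2,4,5,6,7,8,9}→56  {2,3,4,5,6,7,8,9}→280
  placing 0:t first → 504 extensions
  placing 3:p first → 84 extensions
  placing 4:q first → 252 extensions
total linear extensions = 840

840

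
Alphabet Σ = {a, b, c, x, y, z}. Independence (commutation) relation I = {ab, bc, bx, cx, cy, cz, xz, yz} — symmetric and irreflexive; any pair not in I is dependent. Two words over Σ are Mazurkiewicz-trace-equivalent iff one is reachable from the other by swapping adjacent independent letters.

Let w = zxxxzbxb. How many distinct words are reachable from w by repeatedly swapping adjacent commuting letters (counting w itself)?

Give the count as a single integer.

piece 0:z — minimal
piece 1:x — minimal
piece 2:x rests on {1:x}
piece 3:x rests on {2:x}
piece 4:z rests on {0:z}
piece 5:b rests on {4:z}
piece 6:x rests on {3:x}
piece 7:b rests on {5:b}
minimal pieces: {0:z, 1:x}
ways to finish when only these pieces remain (= sum over removing one remaining piece with nothing left below it):
  1 left: {6}→1  {7}→1
  2 left: {3,6}→1  {5,7}→1  {6,7}→2
  3 left: {2,3,6}→1  {3,6,7}→3  {4,5,7}→1  {5,6,7}→3
  4 left: {0,4,5,7}→1  {1,2,3,6}→1  {2,3,6,7}→4  {3,5,6,7}→6  {4,5,6,7}→4
  5 left: {0,4,5,6,7}→5  {1,2,3,6,7}→5  {2,3,5,6,7}→10  {3,4,5,6,7}→10
  6 left: {0,3,4,5,6,7}→15  {1,2,3,5,6,7}→15  {2,3,4,5,6,7}→20
  placing 0:z first → 35 extensions
  placing 1:x first → 35 extensions
total linear extensions = 70

70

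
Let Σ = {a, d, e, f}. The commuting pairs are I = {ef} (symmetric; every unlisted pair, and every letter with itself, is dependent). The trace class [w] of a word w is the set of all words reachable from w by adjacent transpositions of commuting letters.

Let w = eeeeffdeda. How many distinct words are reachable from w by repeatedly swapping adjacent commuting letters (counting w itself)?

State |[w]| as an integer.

0(e) covers ∅
1(e) covers 0:e
2(e) covers 1:e
3(e) covers 2:e
4(f) covers ∅
5(f) covers 4:f
6(d) covers 3:e, 5:f
7(e) covers 6:d
8(d) covers 7:e
9(a) covers 8:d
floor of heap: 0:e, 4:f
completions by unplaced set U, small U first (add the entries for U minus each lowest piece of U):
  |U|=1: {9}:1
  |U|=2: {8,9}:1
  |U|=3: {7,8,9}:1
  |U|=4: {6,7,8,9}:1
  |U|=5: {3,6,7,8,9}:1  {5,6,7,8,9}:1
  |U|=6: {2,3,6,7,8,9}:1  {3,5,6,7,8,9}:2  {4,5,6,7,8,9}:1
  |U|=7: {1,2,3,6,7,8,9}:1  {2,3,5,6,7,8,9}:3  {3,4,5,6,7,8,9}:3
  |U|=8: {0,1,2,3,6,7,8,9}:1  {1,2,3,5,6,7,8,9}:4  {2,3,4,5,6,7,8,9}:6
  start at 0(e): 10
  start at 4(f): 5
sum over floor = 15

15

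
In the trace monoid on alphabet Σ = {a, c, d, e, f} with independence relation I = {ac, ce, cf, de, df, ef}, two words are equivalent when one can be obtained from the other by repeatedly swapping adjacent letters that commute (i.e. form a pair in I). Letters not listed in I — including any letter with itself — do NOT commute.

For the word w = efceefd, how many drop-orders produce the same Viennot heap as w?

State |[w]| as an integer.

drop 0:e onto floor
drop 1:f onto floor
drop 2:c onto floor
drop 3:e onto {0:e}
drop 4:e onto {3:e}
drop 5:f onto {1:f}
drop 6:d onto {2:c}
ground layer = {0:e, 1:f, 2:c}
drop-orders for the pieces not yet dropped (sum over which currently-grounded one goes next):
  1 to go: {4} 1  {5} 1  {6} 1
  2 to go: {1,5} 1  {2,6} 1  {3,4} 1  {4,5} 2  {4,6} 2  {5,6} 2
  3 to go: {0,3,4} 1  {1,4,5} 3  {1,5,6} 3  {2,4,6} 3  {2,5,6} 3  {3,4,5} 3  {3,4,6} 3  {4,5,6} 6
  4 to go: {0,3,4,5} 4  {0,3,4,6} 4  {1,2,5,6} 6  {1,3,4,5} 6  {1,4,5,6} 12  {2,3,4,6} 6  {2,4,5,6} 12  {3,4,5,6} 12
  5 to go: {0,1,3,4,5} 10  {0,2,3,4,6} 10  {0,3,4,5,6} 20  {1,2,4,5,6} 30  {1,3,4,5,6} 30  {2,3,4,5,6} 30
  if 0:e drops first: 90 orders
  if 1:f drops first: 60 orders
  if 2:c drops first: 60 orders
heap linearizations: 210

210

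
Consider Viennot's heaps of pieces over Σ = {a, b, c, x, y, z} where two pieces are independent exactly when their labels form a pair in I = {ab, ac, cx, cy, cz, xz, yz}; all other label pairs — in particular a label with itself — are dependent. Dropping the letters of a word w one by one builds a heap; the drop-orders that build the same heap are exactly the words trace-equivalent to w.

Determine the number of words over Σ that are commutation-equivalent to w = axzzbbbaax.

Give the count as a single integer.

30

piece 0:a — minimal
piece 1:x rests on {0:a}
piece 2:z rests on {0:a}
piece 3:z rests on {2:z}
piece 4:b rests on {1:x, 3:z}
piece 5:b rests on {4:b}
piece 6:b rests on {5:b}
piece 7:a rests on {1:x, 3:z}
piece 8:a rests on {7:a}
piece 9:x rests on {6:b, 8:a}
minimal pieces: {0:a}
ways to finish when only these pieces remain (= sum over removing one remaining piece with nothing left below it):
  1 left: {9}→1
  2 left: {6,9}→1  {8,9}→1
  3 left: {5,6,9}→1  {6,8,9}→2  {7,8,9}→1
  4 left: {4,5,6,9}→1  {5,6,8,9}→3  {6,7,8,9}→3
  5 left: {4,5,6,8,9}→4  {5,6,7,8,9}→6
  6 left: {4,5,6,7,8,9}→10
  7 left: {1,4,5,6,7,8,9}→10  {3,4,5,6,7,8,9}→10
  8 left: {1,3,4,5,6,7,8,9}→20  {2,3,4,5,6,7,8,9}→10
  placing 0:a first → 30 extensions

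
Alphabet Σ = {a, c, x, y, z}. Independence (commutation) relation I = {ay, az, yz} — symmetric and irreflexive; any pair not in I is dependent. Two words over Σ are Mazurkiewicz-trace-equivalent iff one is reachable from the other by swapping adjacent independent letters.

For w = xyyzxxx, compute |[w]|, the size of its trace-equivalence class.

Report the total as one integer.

piece 0:x — minimal
piece 1:y rests on {0:x}
piece 2:y rests on {1:y}
piece 3:z rests on {0:x}
piece 4:x rests on {2:y, 3:z}
piece 5:x rests on {4:x}
piece 6:x rests on {5:x}
minimal pieces: {0:x}
ways to finish when only these pieces remain (= sum over removing one remaining piece with nothing left below it):
  1 left: {6}→1
  2 left: {5,6}→1
  3 left: {4,5,6}→1
  4 left: {2,4,5,6}→1  {3,4,5,6}→1
  5 left: {1,2,4,5,6}→1  {2,3,4,5,6}→2
  placing 0:x first → 3 extensions

3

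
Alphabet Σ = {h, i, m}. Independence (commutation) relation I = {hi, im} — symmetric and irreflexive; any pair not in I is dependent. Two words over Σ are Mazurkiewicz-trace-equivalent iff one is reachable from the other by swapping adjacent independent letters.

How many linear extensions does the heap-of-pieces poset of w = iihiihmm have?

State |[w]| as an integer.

0(i) covers ∅
1(i) covers 0:i
2(h) covers ∅
3(i) covers 1:i
4(i) covers 3:i
5(h) covers 2:h
6(m) covers 5:h
7(m) covers 6:m
floor of heap: 0:i, 2:h
completions by unplaced set U, small U first (add the entries for U minus each lowest piece of U):
  |U|=1: {4}:1  {7}:1
  |U|=2: {3,4}:1  {4,7}:2  {6,7}:1
  |U|=3: {1,3,4}:1  {3,4,7}:3  {4,6,7}:3  {5,6,7}:1
  |U|=4: {0,1,3,4}:1  {1,3,4,7}:4  {2,5,6,7}:1  {3,4,6,7}:6  {4,5,6,7}:4
  |U|=5: {0,1,3,4,7}:5  {1,3,4,6,7}:10  {2,4,5,6,7}:5  {3,4,5,6,7}:10
  |U|=6: {0,1,3,4,6,7}:15  {1,3,4,5,6,7}:20  {2,3,4,5,6,7}:15
  start at 0(i): 35
  start at 2(h): 35
sum over floor = 70

70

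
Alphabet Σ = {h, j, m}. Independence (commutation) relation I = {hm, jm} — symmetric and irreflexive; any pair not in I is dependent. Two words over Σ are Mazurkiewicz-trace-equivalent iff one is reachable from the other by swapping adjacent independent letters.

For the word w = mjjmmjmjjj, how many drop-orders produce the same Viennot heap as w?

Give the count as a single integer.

piece 0:m — minimal
piece 1:j — minimal
piece 2:j rests on {1:j}
piece 3:m rests on {0:m}
piece 4:m rests on {3:m}
piece 5:j rests on {2:j}
piece 6:m rests on {4:m}
piece 7:j rests on {5:j}
piece 8:j rests on {7:j}
piece 9:j rests on {8:j}
minimal pieces: {0:m, 1:j}
ways to finish when only these pieces remain (= sum over removing one remaining piece with nothing left below it):
  1 left: {6}→1  {9}→1
  2 left: {4,6}→1  {6,9}→2  {8,9}→1
  3 left: {3,4,6}→1  {4,6,9}→3  {6,8,9}→3  {7,8,9}→1
  4 left: {0,3,4,6}→1  {3,4,6,9}→4  {4,6,8,9}→6  {5,7,8,9}→1  {6,7,8,9}→4
  5 left: {0,3,4,6,9}→5  {2,5,7,8,9}→1  {3,4,6,8,9}→10  {4,6,7,8,9}→10  {5,6,7,8,9}→5
  6 left: {0,3,4,6,8,9}→15  {1,2,5,7,8,9}→1  {2,5,6,7,8,9}→6  {3,4,6,7,8,9}→20  {4,5,6,7,8,9}→15
  7 left: {0,3,4,6,7,8,9}→35  {1,2,5,6,7,8,9}→7  {2,4,5,6,7,8,9}→21  {3,4,5,6,7,8,9}→35
  8 left: {0,3,4,5,6,7,8,9}→70  {1,2,4,5,6,7,8,9}→28  {2,3,4,5,6,7,8,9}→56
  placing 0:m first → 84 extensions
  placing 1:j first → 126 extensions
total linear extensions = 210

210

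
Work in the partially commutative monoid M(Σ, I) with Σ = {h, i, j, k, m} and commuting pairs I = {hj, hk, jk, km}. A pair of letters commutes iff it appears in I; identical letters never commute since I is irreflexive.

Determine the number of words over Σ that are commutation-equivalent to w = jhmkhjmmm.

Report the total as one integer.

36

0(j) covers ∅
1(h) covers ∅
2(m) covers 0:j, 1:h
3(k) covers ∅
4(h) covers 2:m
5(j) covers 2:m
6(m) covers 4:h, 5:j
7(m) covers 6:m
8(m) covers 7:m
floor of heap: 0:j, 1:h, 3:k
completions by unplaced set U, small U first (add the entries for U minus each lowest piece of U):
  |U|=1: {3}:1  {8}:1
  |U|=2: {3,8}:2  {7,8}:1
  |U|=3: {3,7,8}:3  {6,7,8}:1
  |U|=4: {3,6,7,8}:4  {4,6,7,8}:1  {5,6,7,8}:1
  |U|=5: {3,4,6,7,8}:5  {3,5,6,7,8}:5  {4,5,6,7,8}:2
  |U|=6: {2,4,5,6,7,8}:2  {3,4,5,6,7,8}:12
  |U|=7: {0,2,4,5,6,7,8}:2  {1,2,4,5,6,7,8}:2  {2,3,4,5,6,7,8}:14
  start at 0(j): 16
  start at 1(h): 16
  start at 3(k): 4
sum over floor = 36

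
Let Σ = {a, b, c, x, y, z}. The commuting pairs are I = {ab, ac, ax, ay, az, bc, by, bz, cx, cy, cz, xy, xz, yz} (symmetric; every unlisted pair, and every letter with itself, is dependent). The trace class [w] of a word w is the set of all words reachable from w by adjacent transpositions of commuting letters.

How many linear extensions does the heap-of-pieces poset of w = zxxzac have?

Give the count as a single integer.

180

0(z) covers ∅
1(x) covers ∅
2(x) covers 1:x
3(z) covers 0:z
4(a) covers ∅
5(c) covers ∅
floor of heap: 0:z, 1:x, 4:a, 5:c
completions by unplaced set U, small U first (add the entries for U minus each lowest piece of U):
  |U|=1: {2}:1  {3}:1  {4}:1  {5}:1
  |U|=2: {0,3}:1  {1,2}:1  {2,3}:2  {2,4}:2  {2,5}:2  {3,4}:2  {3,5}:2  {4,5}:2
  |U|=3: {0,2,3}:3  {0,3,4}:3  {0,3,5}:3  {1,2,3}:3  {1,2,4}:3  {1,2,5}:3  {2,3,4}:6  {2,3,5}:6  {2,4,5}:6  {3,4,5}:6
  |U|=4: {0,1,2,3}:6  {0,2,3,4}:12  {0,2,3,5}:12  {0,3,4,5}:12  {1,2,3,4}:12  {1,2,3,5}:12  {1,2,4,5}:12  {2,3,4,5}:24
  start at 0(z): 60
  start at 1(x): 60
  start at 4(a): 30
  start at 5(c): 30
sum over floor = 180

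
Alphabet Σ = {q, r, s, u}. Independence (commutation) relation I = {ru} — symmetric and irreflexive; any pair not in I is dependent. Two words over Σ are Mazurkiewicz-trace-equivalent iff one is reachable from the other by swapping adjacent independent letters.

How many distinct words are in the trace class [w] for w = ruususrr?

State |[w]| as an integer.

3

drop 0:r onto floor
drop 1:u onto floor
drop 2:u onto {1:u}
drop 3:s onto {0:r, 2:u}
drop 4:u onto {3:s}
drop 5:s onto {4:u}
drop 6:r onto {5:s}
drop 7:r onto {6:r}
ground layer = {0:r, 1:u}
drop-orders for the pieces not yet dropped (sum over which currently-grounded one goes next):
  1 to go: {7} 1
  2 to go: {6,7} 1
  3 to go: {5,6,7} 1
  4 to go: {4,5,6,7} 1
  5 to go: {3,4,5,6,7} 1
  6 to go: {0,3,4,5,6,7} 1  {2,3,4,5,6,7} 1
  if 0:r drops first: 1 orders
  if 1:u drops first: 2 orders
heap linearizations: 3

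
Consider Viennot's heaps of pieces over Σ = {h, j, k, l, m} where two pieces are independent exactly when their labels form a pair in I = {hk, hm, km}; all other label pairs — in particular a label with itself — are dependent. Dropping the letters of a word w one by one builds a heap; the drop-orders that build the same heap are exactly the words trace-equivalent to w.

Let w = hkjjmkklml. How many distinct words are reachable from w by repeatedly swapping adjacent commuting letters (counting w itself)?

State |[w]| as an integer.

6

#0=h has no predecessor
#1=k has no predecessor
#2=j depends on [0:h, 1:k]
#3=j depends on [2:j]
#4=m depends on [3:j]
#5=k depends on [3:j]
#6=k depends on [5:k]
#7=l depends on [4:m, 6:k]
#8=m depends on [7:l]
#9=l depends on [8:m]
sources: [0:h, 1:k]
N(rest) = Σ N(rest − s) over sources s of rest; N(one piece) = 1:
  size 1 → [9]=1
  size 2 → [8,9]=1
  size 3 → [7,8,9]=1
  size 4 → [4,7,8,9]=1  [6,7,8,9]=1
  size 5 → [4,6,7,8,9]=2  [5,6,7,8,9]=1
  size 6 → [4,5,6,7,8,9]=3
  size 7 → [3,4,5,6,7,8,9]=3
  size 8 → [2,3,4,5,6,7,8,9]=3
  first=0(h) contributes 3
  first=1(k) contributes 3
|[w]| = 6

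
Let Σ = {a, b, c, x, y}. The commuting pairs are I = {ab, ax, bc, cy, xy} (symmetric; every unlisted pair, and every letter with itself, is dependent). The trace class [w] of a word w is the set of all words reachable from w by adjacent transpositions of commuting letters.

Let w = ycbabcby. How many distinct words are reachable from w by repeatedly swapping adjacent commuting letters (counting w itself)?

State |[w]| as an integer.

drop 0:y onto floor
drop 1:c onto floor
drop 2:b onto {0:y}
drop 3:a onto {0:y, 1:c}
drop 4:b onto {2:b}
drop 5:c onto {3:a}
drop 6:b onto {4:b}
drop 7:y onto {3:a, 6:b}
ground layer = {0:y, 1:c}
drop-orders for the pieces not yet dropped (sum over which currently-grounded one goes next):
  1 to go: {5} 1  {7} 1
  2 to go: {5,7} 2  {6,7} 1
  3 to go: {3,5,7} 2  {4,6,7} 1  {5,6,7} 3
  4 to go: {1,3,5,7} 2  {2,4,6,7} 1  {3,5,6,7} 5  {4,5,6,7} 4
  5 to go: {1,3,5,6,7} 7  {2,4,5,6,7} 5  {3,4,5,6,7} 9
  6 to go: {1,3,4,5,6,7} 16  {2,3,4,5,6,7} 14
  if 0:y drops first: 30 orders
  if 1:c drops first: 14 orders
heap linearizations: 44

44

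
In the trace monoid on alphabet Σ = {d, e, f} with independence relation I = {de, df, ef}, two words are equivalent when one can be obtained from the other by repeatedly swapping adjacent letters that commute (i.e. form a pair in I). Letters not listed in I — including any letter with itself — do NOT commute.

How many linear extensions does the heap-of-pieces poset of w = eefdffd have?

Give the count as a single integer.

210

piece 0:e — minimal
piece 1:e rests on {0:e}
piece 2:f — minimal
piece 3:d — minimal
piece 4:f rests on {2:f}
piece 5:f rests on {4:f}
piece 6:d rests on {3:d}
minimal pieces: {0:e, 2:f, 3:d}
ways to finish when only these pieces remain (= sum over removing one remaining piece with nothing left below it):
  1 left: {1}→1  {5}→1  {6}→1
  2 left: {0,1}→1  {1,5}→2  {1,6}→2  {3,6}→1  {4,5}→1  {5,6}→2
  3 left: {0,1,5}→3  {0,1,6}→3  {1,3,6}→3  {1,4,5}→3  {1,5,6}→6  {2,4,5}→1  {3,5,6}→3  {4,5,6}→3
  4 left: {0,1,3,6}→6  {0,1,4,5}→6  {0,1,5,6}→12  {1,2,4,5}→4  {1,3,5,6}→12  {1,4,5,6}→12  {2,4,5,6}→4  {3,4,5,6}→6
  5 left: {0,1,2,4,5}→10  {0,1,3,5,6}→30  {0,1,4,5,6}→30  {1,2,4,5,6}→20  {1,3,4,5,6}→30  {2,3,4,5,6}→10
  placing 0:e first → 60 extensions
  placing 2:f first → 90 extensions
  placing 3:d first → 60 extensions
total linear extensions = 210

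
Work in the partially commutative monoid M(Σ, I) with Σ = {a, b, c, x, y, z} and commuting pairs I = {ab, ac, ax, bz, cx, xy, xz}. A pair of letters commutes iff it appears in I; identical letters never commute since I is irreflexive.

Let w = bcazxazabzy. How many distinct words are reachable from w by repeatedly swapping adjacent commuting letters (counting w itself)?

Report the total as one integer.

#0=b has no predecessor
#1=c depends on [0:b]
#2=a has no predecessor
#3=z depends on [1:c, 2:a]
#4=x depends on [0:b]
#5=a depends on [3:z]
#6=z depends on [5:a]
#7=a depends on [6:z]
#8=b depends on [1:c, 4:x]
#9=z depends on [7:a]
#10=y depends on [8:b, 9:z]
sources: [0:b, 2:a]
N(rest) = Σ N(rest − s) over sources s of rest; N(one piece) = 1:
  size 1 → [10]=1
  size 2 → [8,10]=1  [9,10]=1
  size 3 → [4,8,10]=1  [7,9,10]=1  [8,9,10]=2
  size 4 → [4,8,9,10]=3  [6,7,9,10]=1  [7,8,9,10]=3
  size 5 → [4,7,8,9,10]=6  [5,6,7,9,10]=1  [6,7,8,9,10]=4
  size 6 → [3,5,6,7,9,10]=1  [4,6,7,8,9,10]=10  [5,6,7,8,9,10]=5
  size 7 → [2,3,5,6,7,9,10]=1  [3,5,6,7,8,9,10]=6  [4,5,6,7,8,9,10]=15
  size 8 → [1,3,5,6,7,8,9,10]=6  [2,3,5,6,7,8,9,10]=7  [3,4,5,6,7,8,9,10]=21
  size 9 → [1,2,3,5,6,7,8,9,10]=13  [1,3,4,5,6,7,8,9,10]=27  [2,3,4,5,6,7,8,9,10]=28
  first=0(b) contributes 68
  first=2(a) contributes 27
|[w]| = 95

95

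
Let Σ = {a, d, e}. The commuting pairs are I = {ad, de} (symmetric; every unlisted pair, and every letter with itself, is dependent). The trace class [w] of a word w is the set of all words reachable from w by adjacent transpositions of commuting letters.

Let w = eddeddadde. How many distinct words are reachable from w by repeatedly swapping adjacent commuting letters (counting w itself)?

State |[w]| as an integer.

drop 0:e onto floor
drop 1:d onto floor
drop 2:d onto {1:d}
drop 3:e onto {0:e}
drop 4:d onto {2:d}
drop 5:d onto {4:d}
drop 6:a onto {3:e}
drop 7:d onto {5:d}
drop 8:d onto {7:d}
drop 9:e onto {6:a}
ground layer = {0:e, 1:d}
drop-orders for the pieces not yet dropped (sum over which currently-grounded one goes next):
  1 to go: {8} 1  {9} 1
  2 to go: {6,9} 1  {7,8} 1  {8,9} 2
  3 to go: {3,6,9} 1  {5,7,8} 1  {6,8,9} 3  {7,8,9} 3
  4 to go: {0,3,6,9} 1  {3,6,8,9} 4  {4,5,7,8} 1  {5,7,8,9} 4  {6,7,8,9} 6
  5 to go: {0,3,6,8,9} 5  {2,4,5,7,8} 1  {3,6,7,8,9} 10  {4,5,7,8,9} 5  {5,6,7,8,9} 10
  6 to go: {0,3,6,7,8,9} 15  {1,2,4,5,7,8} 1  {2,4,5,7,8,9} 6  {3,5,6,7,8,9} 20  {4,5,6,7,8,9} 15
  7 to go: {0,3,5,6,7,8,9} 35  {1,2,4,5,7,8,9} 7  {2,4,5,6,7,8,9} 21  {3,4,5,6,7,8,9} 35
  8 to go: {0,3,4,5,6,7,8,9} 70  {1,2,4,5,6,7,8,9} 28  {2,3,4,5,6,7,8,9} 56
  if 0:e drops first: 84 orders
  if 1:d drops first: 126 orders
heap linearizations: 210

210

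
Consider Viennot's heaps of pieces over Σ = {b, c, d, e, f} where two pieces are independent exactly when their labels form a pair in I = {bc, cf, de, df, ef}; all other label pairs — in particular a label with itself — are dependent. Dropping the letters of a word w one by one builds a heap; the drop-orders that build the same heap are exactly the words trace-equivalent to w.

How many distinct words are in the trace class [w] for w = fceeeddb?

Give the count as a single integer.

70

#0=f has no predecessor
#1=c has no predecessor
#2=e depends on [1:c]
#3=e depends on [2:e]
#4=e depends on [3:e]
#5=d depends on [1:c]
#6=d depends on [5:d]
#7=b depends on [0:f, 4:e, 6:d]
sources: [0:f, 1:c]
N(rest) = Σ N(rest − s) over sources s of rest; N(one piece) = 1:
  size 1 → [7]=1
  size 2 → [0,7]=1  [4,7]=1  [6,7]=1
  size 3 → [0,4,7]=2  [0,6,7]=2  [3,4,7]=1  [4,6,7]=2  [5,6,7]=1
  size 4 → [0,3,4,7]=3  [0,4,6,7]=6  [0,5,6,7]=3  [2,3,4,7]=1  [3,4,6,7]=3  [4,5,6,7]=3
  size 5 → [0,2,3,4,7]=4  [0,3,4,6,7]=12  [0,4,5,6,7]=12  [2,3,4,6,7]=4  [3,4,5,6,7]=6
  size 6 → [0,2,3,4,6,7]=20  [0,3,4,5,6,7]=30  [2,3,4,5,6,7]=10
  first=0(f) contributes 10
  first=1(c) contributes 60
|[w]| = 70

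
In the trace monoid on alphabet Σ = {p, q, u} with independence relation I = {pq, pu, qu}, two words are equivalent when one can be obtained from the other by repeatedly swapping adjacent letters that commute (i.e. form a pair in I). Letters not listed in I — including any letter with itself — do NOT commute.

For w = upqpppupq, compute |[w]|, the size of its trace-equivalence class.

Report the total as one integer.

756

drop 0:u onto floor
drop 1:p onto floor
drop 2:q onto floor
drop 3:p onto {1:p}
drop 4:p onto {3:p}
drop 5:p onto {4:p}
drop 6:u onto {0:u}
drop 7:p onto {5:p}
drop 8:q onto {2:q}
ground layer = {0:u, 1:p, 2:q}
drop-orders for the pieces not yet dropped (sum over which currently-grounded one goes next):
  1 to go: {6} 1  {7} 1  {8} 1
  2 to go: {0,6} 1  {2,8} 1  {5,7} 1  {6,7} 2  {6,8} 2  {7,8} 2
  3 to go: {0,6,7} 3  {0,6,8} 3  {2,6,8} 3  {2,7,8} 3  {4,5,7} 1  {5,6,7} 3  {5,7,8} 3  {6,7,8} 6
  4 to go: {0,2,6,8} 6  {0,5,6,7} 6  {0,6,7,8} 12  {2,5,7,8} 6  {2,6,7,8} 12  {3,4,5,7} 1  {4,5,6,7} 4  {4,5,7,8} 4  {5,6,7,8} 12
  5 to go: {0,2,6,7,8} 30  {0,4,5,6,7} 10  {0,5,6,7,8} 30  {1,3,4,5,7} 1  {2,4,5,7,8} 10  {2,5,6,7,8} 30  {3,4,5,6,7} 5  {3,4,5,7,8} 5  {4,5,6,7,8} 20
  6 to go: {0,2,5,6,7,8} 90  {0,3,4,5,6,7} 15  {0,4,5,6,7,8} 60  {1,3,4,5,6,7} 6  {1,3,4,5,7,8} 6  {2,3,4,5,7,8} 15  {2,4,5,6,7,8} 60  {3,4,5,6,7,8} 30
  7 to go: {0,1,3,4,5,6,7} 21  {0,2,4,5,6,7,8} 210  {0,3,4,5,6,7,8} 105  {1,2,3,4,5,7,8} 21  {1,3,4,5,6,7,8} 42  {2,3,4,5,6,7,8} 105
  if 0:u drops first: 168 orders
  if 1:p drops first: 420 orders
  if 2:q drops first: 168 orders
heap linearizations: 756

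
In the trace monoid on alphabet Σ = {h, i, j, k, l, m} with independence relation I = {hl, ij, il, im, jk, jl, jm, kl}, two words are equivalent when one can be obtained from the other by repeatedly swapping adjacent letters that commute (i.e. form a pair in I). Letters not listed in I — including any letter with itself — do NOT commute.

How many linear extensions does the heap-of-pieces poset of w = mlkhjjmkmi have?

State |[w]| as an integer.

drop 0:m onto floor
drop 1:l onto {0:m}
drop 2:k onto {0:m}
drop 3:h onto {2:k}
drop 4:j onto {3:h}
drop 5:j onto {4:j}
drop 6:m onto {1:l, 3:h}
drop 7:k onto {6:m}
drop 8:m onto {7:k}
drop 9:i onto {7:k}
ground layer = {0:m}
drop-orders for the pieces not yet dropped (sum over which currently-grounded one goes next):
  1 to go: {5} 1  {8} 1  {9} 1
  2 to go: {4,5} 1  {5,8} 2  {5,9} 2  {8,9} 2
  3 to go: {4,5,8} 3  {4,5,9} 3  {5,8,9} 6  {7,8,9} 2
  4 to go: {4,5,8,9} 12  {5,7,8,9} 8  {6,7,8,9} 2
  5 to go: {1,6,7,8,9} 2  {4,5,7,8,9} 20  {5,6,7,8,9} 10
  6 to go: {1,5,6,7,8,9} 12  {4,5,6,7,8,9} 30
  7 to go: {1,4,5,6,7,8,9} 42  {3,4,5,6,7,8,9} 30
  8 to go: {1,3,4,5,6,7,8,9} 72  {2,3,4,5,6,7,8,9} 30
  if 0:m drops first: 102 orders

102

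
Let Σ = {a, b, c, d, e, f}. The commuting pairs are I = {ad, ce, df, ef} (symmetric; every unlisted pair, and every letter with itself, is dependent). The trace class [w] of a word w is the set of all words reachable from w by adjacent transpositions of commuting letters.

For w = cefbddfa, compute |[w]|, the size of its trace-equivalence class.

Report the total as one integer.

piece 0:c — minimal
piece 1:e — minimal
piece 2:f rests on {0:c}
piece 3:b rests on {1:e, 2:f}
piece 4:d rests on {3:b}
piece 5:d rests on {4:d}
piece 6:f rests on {3:b}
piece 7:a rests on {6:f}
minimal pieces: {0:c, 1:e}
ways to finish when only these pieces remain (= sum over removing one remaining piece with nothing left below it):
  1 left: {5}→1  {7}→1
  2 left: {4,5}→1  {5,7}→2  {6,7}→1
  3 left: {4,5,7}→3  {5,6,7}→3
  4 left: {4,5,6,7}→6
  5 left: {3,4,5,6,7}→6
  6 left: {1,3,4,5,6,7}→6  {2,3,4,5,6,7}→6
  placing 0:c first → 12 extensions
  placing 1:e first → 6 extensions
total linear extensions = 18

18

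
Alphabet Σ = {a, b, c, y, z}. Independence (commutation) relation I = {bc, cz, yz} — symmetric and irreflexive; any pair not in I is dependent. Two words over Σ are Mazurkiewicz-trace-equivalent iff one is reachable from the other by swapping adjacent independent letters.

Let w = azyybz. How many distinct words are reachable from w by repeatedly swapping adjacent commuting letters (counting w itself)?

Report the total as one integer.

3

0(a) covers ∅
1(z) covers 0:a
2(y) covers 0:a
3(y) covers 2:y
4(b) covers 1:z, 3:y
5(z) covers 4:b
floor of heap: 0:a
completions by unplaced set U, small U first (add the entries for U minus each lowest piece of U):
  |U|=1: {5}:1
  |U|=2: {4,5}:1
  |U|=3: {1,4,5}:1  {3,4,5}:1
  |U|=4: {1,3,4,5}:2  {2,3,4,5}:1
  start at 0(a): 3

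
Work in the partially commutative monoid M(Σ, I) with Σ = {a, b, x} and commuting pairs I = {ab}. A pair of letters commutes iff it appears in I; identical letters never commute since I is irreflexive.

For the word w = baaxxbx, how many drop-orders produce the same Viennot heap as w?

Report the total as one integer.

#0=b has no predecessor
#1=a has no predecessor
#2=a depends on [1:a]
#3=x depends on [0:b, 2:a]
#4=x depends on [3:x]
#5=b depends on [4:x]
#6=x depends on [5:b]
sources: [0:b, 1:a]
N(rest) = Σ N(rest − s) over sources s of rest; N(one piece) = 1:
  size 1 → [6]=1
  size 2 → [5,6]=1
  size 3 → [4,5,6]=1
  size 4 → [3,4,5,6]=1
  size 5 → [0,3,4,5,6]=1  [2,3,4,5,6]=1
  first=0(b) contributes 1
  first=1(a) contributes 2
|[w]| = 3

3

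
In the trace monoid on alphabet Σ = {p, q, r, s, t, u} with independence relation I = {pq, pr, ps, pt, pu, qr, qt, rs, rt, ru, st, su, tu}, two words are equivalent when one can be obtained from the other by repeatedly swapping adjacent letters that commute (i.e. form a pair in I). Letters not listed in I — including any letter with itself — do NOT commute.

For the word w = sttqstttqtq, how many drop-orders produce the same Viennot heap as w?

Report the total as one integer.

drop 0:s onto floor
drop 1:t onto floor
drop 2:t onto {1:t}
drop 3:q onto {0:s}
drop 4:s onto {3:q}
drop 5:t onto {2:t}
drop 6:t onto {5:t}
drop 7:t onto {6:t}
drop 8:q onto {4:s}
drop 9:t onto {7:t}
drop 10:q onto {8:q}
ground layer = {0:s, 1:t}
drop-orders for the pieces not yet dropped (sum over which currently-grounded one goes next):
  1 to go: {9} 1  {10} 1
  2 to go: {7,9} 1  {8,10} 1  {9,10} 2
  3 to go: {4,8,10} 1  {6,7,9} 1  {7,9,10} 3  {8,9,10} 3
  4 to go: {3,4,8,10} 1  {4,8,9,10} 4  {5,6,7,9} 1  {6,7,9,10} 4  {7,8,9,10} 6
  5 to go: {0,3,4,8,10} 1  {2,5,6,7,9} 1  {3,4,8,9,10} 5  {4,7,8,9,10} 10  {5,6,7,9,10} 5  {6,7,8,9,10} 10
  6 to go: {0,3,4,8,9,10} 6  {1,2,5,6,7,9} 1  {2,5,6,7,9,10} 6  {3,4,7,8,9,10} 15  {4,6,7,8,9,10} 20  {5,6,7,8,9,10} 15
  7 to go: {0,3,4,7,8,9,10} 21  {1,2,5,6,7,9,10} 7  {2,5,6,7,8,9,10} 21  {3,4,6,7,8,9,10} 35  {4,5,6,7,8,9,10} 35
  8 to go: {0,3,4,6,7,8,9,10} 56  {1,2,5,6,7,8,9,10} 28  {2,4,5,6,7,8,9,10} 56  {3,4,5,6,7,8,9,10} 70
  9 to go: {0,3,4,5,6,7,8,9,10} 126  {1,2,4,5,6,7,8,9,10} 84  {2,3,4,5,6,7,8,9,10} 126
  if 0:s drops first: 210 orders
  if 1:t drops first: 252 orders
heap linearizations: 462

462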